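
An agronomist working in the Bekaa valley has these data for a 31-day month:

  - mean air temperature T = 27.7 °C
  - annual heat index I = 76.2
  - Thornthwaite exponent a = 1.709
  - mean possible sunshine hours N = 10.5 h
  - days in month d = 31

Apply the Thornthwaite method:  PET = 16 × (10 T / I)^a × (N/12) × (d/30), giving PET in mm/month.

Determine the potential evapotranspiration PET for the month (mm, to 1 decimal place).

131.3 mm

10T/I = 10 × 27.7 / 76.2 = 3.6352
(10T/I)^a = 3.6352^1.709 = 9.0770
Uncorrected PET = 16 × 9.0770 = 145.232 mm
Correction = (N/12)(d/30) = (10.5/12)(31/30) = 0.9042
PET = 145.232 × 0.9042 = 131.319 mm/month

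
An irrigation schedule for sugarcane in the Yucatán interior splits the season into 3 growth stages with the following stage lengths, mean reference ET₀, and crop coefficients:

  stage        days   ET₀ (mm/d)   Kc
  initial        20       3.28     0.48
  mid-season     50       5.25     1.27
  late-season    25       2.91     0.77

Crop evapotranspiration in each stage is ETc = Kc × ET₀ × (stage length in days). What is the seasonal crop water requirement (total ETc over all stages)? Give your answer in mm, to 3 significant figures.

421 mm

initial: 0.48 × 3.28 × 20 = 31.49 mm
mid-season: 1.27 × 5.25 × 50 = 333.38 mm
late-season: 0.77 × 2.91 × 25 = 56.02 mm
Seasonal total = 420.89 mm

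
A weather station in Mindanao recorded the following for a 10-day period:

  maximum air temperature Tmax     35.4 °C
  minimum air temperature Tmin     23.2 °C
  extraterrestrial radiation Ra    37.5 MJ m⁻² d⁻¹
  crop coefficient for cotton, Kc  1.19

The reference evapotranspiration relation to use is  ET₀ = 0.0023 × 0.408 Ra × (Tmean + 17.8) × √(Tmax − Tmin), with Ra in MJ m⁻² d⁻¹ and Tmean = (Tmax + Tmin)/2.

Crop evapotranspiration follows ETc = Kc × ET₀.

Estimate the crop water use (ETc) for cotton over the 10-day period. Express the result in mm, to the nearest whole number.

69 mm

Tmean = (35.4 + 23.2)/2 = 29.30 °C
0.408 Ra = 0.408 × 37.5 = 15.3000 mm/d equivalent
ET₀ = 0.0023 × 15.3000 × (29.30 + 17.8) × √12.2 = 0.0023 × 15.3000 × 47.10 × 3.4928 = 5.7891 mm/d
ETc = Kc × ET₀ = 1.19 × 5.7891 = 6.8890 mm/d
Over 10 days: 6.8890 × 10 = 68.890 mm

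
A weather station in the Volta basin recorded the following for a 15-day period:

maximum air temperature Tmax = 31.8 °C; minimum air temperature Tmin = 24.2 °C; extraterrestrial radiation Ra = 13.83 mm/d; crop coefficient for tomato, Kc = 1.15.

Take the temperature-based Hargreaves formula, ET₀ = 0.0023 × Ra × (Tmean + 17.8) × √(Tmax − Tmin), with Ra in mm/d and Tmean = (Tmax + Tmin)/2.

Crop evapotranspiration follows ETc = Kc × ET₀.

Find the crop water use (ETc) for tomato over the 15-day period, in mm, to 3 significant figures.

Tmean = (31.8 + 24.2)/2 = 28.00 °C
ET₀ = 0.0023 × 13.83 × (28.00 + 17.8) × √7.6 = 0.0023 × 13.83 × 45.80 × 2.7568 = 4.0163 mm/d
ETc = Kc × ET₀ = 1.15 × 4.0163 = 4.6187 mm/d
Over 15 days: 4.6187 × 15 = 69.281 mm

69.3 mm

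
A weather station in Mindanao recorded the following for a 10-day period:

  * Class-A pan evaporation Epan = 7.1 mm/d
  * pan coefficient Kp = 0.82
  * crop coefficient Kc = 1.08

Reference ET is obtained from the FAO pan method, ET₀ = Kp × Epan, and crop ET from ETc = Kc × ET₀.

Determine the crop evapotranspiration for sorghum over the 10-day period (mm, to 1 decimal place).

ET₀ = 0.82 × 7.1 = 5.8220 mm/d
ETc = Kc × ET₀ = 1.08 × 5.8220 = 6.2878 mm/d
Over 10 days: 6.2878 × 10 = 62.878 mm

62.9 mm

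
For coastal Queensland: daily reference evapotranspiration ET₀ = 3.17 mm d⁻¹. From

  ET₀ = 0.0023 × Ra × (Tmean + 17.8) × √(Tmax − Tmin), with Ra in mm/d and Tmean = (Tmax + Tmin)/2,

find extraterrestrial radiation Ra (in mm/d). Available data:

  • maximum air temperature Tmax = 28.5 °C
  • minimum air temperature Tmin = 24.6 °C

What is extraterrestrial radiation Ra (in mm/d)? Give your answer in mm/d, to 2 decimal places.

15.74 mm/d

Tmean = 26.55 °C; √ΔT = 1.9748
Ra = ET₀ / [0.0023 × (Tmean+17.8) × √ΔT] = 3.17 / (0.0023 × 44.35 × 1.9748) = 15.737 mm/d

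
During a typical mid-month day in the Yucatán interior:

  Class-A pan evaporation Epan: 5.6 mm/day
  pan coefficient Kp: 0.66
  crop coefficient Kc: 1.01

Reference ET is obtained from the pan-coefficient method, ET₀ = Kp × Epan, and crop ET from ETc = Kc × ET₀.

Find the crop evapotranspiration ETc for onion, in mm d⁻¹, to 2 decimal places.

ET₀ = 0.66 × 5.6 = 3.6960 mm/d
ETc = Kc × ET₀ = 1.01 × 3.6960 = 3.7330 mm/d

3.73 mm d⁻¹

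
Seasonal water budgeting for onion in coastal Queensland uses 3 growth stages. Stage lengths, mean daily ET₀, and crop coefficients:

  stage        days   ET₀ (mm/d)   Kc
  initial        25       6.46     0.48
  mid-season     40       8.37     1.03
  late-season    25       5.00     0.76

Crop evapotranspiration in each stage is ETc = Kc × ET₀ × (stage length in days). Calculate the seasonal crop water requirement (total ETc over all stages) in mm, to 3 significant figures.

initial: 0.48 × 6.46 × 25 = 77.52 mm
mid-season: 1.03 × 8.37 × 40 = 344.84 mm
late-season: 0.76 × 5.00 × 25 = 95.00 mm
Seasonal total = 517.36 mm

517 mm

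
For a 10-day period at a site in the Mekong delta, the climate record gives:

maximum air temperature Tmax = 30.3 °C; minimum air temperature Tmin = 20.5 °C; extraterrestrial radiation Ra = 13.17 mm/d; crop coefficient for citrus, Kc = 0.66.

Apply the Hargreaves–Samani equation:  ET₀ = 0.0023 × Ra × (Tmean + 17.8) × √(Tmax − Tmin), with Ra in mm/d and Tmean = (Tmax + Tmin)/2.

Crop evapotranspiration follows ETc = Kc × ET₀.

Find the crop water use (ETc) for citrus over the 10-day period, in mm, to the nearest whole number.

Tmean = (30.3 + 20.5)/2 = 25.40 °C
ET₀ = 0.0023 × 13.17 × (25.40 + 17.8) × √9.8 = 0.0023 × 13.17 × 43.20 × 3.1305 = 4.0965 mm/d
ETc = Kc × ET₀ = 0.66 × 4.0965 = 2.7037 mm/d
Over 10 days: 2.7037 × 10 = 27.037 mm

27 mm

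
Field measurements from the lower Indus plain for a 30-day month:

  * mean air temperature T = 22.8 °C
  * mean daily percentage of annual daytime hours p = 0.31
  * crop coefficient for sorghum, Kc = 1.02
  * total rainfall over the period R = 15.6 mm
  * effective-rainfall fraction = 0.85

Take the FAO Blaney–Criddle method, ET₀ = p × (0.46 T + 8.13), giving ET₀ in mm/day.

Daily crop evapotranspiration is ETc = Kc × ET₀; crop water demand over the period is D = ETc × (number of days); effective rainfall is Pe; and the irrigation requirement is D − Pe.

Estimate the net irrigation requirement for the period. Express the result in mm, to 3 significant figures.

163 mm

ET₀ = 0.31 × (0.46 × 22.8 + 8.13) = 0.31 × 18.618 = 5.7716 mm/d
ETc = Kc × ET₀ = 1.02 × 5.7716 = 5.8870 mm/d
Crop demand D = ETc × 30 d = 5.8870 × 30 = 176.610 mm
Pe = 0.85 × 15.6 = 13.260 mm
D − Pe = 176.610 − 13.260 = 163.350 mm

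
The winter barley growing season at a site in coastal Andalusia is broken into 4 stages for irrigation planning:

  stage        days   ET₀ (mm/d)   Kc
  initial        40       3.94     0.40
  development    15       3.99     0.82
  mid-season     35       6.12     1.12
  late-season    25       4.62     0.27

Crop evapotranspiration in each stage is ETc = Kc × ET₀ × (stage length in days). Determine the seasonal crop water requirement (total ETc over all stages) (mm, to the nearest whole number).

initial: 0.40 × 3.94 × 40 = 63.04 mm
development: 0.82 × 3.99 × 15 = 49.08 mm
mid-season: 1.12 × 6.12 × 35 = 239.90 mm
late-season: 0.27 × 4.62 × 25 = 31.19 mm
Seasonal total = 383.21 mm

383 mm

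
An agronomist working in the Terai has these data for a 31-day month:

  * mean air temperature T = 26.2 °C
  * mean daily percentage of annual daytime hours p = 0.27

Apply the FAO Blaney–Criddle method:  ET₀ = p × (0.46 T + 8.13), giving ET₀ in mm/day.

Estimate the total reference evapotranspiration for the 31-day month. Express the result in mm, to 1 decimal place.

168.9 mm

ET₀ = 0.27 × (0.46 × 26.2 + 8.13) = 0.27 × 20.182 = 5.4491 mm/d
Monthly total = 5.4491 × 31 = 168.922 mm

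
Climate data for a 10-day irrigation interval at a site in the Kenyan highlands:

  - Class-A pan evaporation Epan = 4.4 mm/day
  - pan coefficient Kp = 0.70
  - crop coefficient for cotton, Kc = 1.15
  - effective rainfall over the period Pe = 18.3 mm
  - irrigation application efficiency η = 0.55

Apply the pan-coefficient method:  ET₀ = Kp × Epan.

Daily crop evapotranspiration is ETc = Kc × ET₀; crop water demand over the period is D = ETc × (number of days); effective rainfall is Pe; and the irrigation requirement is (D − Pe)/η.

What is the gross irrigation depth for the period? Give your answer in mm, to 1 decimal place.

ET₀ = 0.70 × 4.4 = 3.0800 mm/d
ETc = Kc × ET₀ = 1.15 × 3.0800 = 3.5420 mm/d
Crop demand D = ETc × 10 d = 3.5420 × 10 = 35.420 mm
D − Pe = 35.420 − 18.3 = 17.120 mm
Gross irrigation = 17.120 / 0.55 = 31.127 mm

31.1 mm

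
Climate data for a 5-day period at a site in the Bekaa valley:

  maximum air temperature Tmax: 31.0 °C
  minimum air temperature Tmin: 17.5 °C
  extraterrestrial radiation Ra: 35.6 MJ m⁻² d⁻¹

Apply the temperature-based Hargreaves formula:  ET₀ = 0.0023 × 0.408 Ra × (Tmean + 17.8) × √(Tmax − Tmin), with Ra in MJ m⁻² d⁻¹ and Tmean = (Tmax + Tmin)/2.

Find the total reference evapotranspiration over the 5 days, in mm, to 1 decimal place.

Tmean = (31.0 + 17.5)/2 = 24.25 °C
0.408 Ra = 0.408 × 35.6 = 14.5248 mm/d equivalent
ET₀ = 0.0023 × 14.5248 × (24.25 + 17.8) × √13.5 = 0.0023 × 14.5248 × 42.05 × 3.6742 = 5.1614 mm/d
Over 5 days: 5.1614 × 5 = 25.807 mm

25.8 mm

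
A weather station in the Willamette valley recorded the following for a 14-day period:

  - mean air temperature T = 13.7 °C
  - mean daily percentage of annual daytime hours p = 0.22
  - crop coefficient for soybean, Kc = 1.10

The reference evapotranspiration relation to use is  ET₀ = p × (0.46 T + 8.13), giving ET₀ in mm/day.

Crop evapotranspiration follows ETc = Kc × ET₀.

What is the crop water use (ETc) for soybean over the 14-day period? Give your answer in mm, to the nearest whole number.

49 mm

ET₀ = 0.22 × (0.46 × 13.7 + 8.13) = 0.22 × 14.432 = 3.1750 mm/d
ETc = Kc × ET₀ = 1.10 × 3.1750 = 3.4925 mm/d
Over 14 days: 3.4925 × 14 = 48.895 mm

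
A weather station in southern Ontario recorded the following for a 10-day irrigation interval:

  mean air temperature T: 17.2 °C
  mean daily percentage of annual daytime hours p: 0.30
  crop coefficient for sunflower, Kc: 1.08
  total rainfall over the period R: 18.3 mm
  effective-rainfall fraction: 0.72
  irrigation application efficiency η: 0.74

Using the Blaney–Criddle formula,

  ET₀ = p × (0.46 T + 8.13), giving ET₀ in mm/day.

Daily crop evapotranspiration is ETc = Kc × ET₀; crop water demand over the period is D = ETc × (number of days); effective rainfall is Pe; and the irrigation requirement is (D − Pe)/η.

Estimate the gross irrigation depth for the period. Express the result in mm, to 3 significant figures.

ET₀ = 0.30 × (0.46 × 17.2 + 8.13) = 0.30 × 16.042 = 4.8126 mm/d
ETc = Kc × ET₀ = 1.08 × 4.8126 = 5.1976 mm/d
Crop demand D = ETc × 10 d = 5.1976 × 10 = 51.976 mm
Pe = 0.72 × 18.3 = 13.176 mm
D − Pe = 51.976 − 13.176 = 38.800 mm
Gross irrigation = 38.800 / 0.74 = 52.432 mm

52.4 mm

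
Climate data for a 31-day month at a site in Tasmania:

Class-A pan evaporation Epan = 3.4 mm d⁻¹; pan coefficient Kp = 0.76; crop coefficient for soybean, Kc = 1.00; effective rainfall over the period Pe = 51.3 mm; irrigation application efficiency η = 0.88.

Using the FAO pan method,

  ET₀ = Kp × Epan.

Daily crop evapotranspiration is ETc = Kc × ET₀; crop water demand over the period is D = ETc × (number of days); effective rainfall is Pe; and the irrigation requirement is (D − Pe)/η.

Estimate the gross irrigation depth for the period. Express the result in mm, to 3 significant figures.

ET₀ = 0.76 × 3.4 = 2.5840 mm/d
ETc = Kc × ET₀ = 1.00 × 2.5840 = 2.5840 mm/d
Crop demand D = ETc × 31 d = 2.5840 × 31 = 80.104 mm
D − Pe = 80.104 − 51.3 = 28.804 mm
Gross irrigation = 28.804 / 0.88 = 32.732 mm

32.7 mm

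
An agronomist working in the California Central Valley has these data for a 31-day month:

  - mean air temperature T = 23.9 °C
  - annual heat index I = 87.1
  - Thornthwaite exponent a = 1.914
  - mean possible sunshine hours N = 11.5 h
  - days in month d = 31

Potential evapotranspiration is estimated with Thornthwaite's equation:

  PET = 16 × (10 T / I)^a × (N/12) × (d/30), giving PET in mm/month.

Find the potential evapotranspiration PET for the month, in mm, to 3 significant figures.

109 mm

10T/I = 10 × 23.9 / 87.1 = 2.7440
(10T/I)^a = 2.7440^1.914 = 6.9035
Uncorrected PET = 16 × 6.9035 = 110.456 mm
Correction = (N/12)(d/30) = (11.5/12)(31/30) = 0.9903
PET = 110.456 × 0.9903 = 109.385 mm/month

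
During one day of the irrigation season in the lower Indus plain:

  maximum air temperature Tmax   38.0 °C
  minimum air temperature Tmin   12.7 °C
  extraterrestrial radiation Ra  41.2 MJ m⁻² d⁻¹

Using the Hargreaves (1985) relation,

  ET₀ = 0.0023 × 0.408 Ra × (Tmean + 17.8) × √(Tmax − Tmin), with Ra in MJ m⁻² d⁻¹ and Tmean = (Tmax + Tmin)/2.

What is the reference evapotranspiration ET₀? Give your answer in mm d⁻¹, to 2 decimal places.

8.39 mm d⁻¹

Tmean = (38.0 + 12.7)/2 = 25.35 °C
0.408 Ra = 0.408 × 41.2 = 16.8096 mm/d equivalent
ET₀ = 0.0023 × 16.8096 × (25.35 + 17.8) × √25.3 = 0.0023 × 16.8096 × 43.15 × 5.0299 = 8.3912 mm/d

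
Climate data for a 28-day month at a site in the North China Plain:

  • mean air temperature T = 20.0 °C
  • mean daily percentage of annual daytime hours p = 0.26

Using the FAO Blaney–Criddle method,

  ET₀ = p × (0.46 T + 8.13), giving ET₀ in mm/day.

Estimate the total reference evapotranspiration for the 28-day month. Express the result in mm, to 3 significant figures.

126 mm

ET₀ = 0.26 × (0.46 × 20.0 + 8.13) = 0.26 × 17.330 = 4.5058 mm/d
Monthly total = 4.5058 × 28 = 126.162 mm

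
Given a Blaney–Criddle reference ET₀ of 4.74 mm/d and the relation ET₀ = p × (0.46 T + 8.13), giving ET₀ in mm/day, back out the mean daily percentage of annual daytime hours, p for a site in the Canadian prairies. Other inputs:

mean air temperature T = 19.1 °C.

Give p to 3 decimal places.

p = ET₀ / (0.46 T + 8.13) = 4.74 / (0.46 × 19.1 + 8.13) = 4.74 / 16.916 = 0.2802

0.280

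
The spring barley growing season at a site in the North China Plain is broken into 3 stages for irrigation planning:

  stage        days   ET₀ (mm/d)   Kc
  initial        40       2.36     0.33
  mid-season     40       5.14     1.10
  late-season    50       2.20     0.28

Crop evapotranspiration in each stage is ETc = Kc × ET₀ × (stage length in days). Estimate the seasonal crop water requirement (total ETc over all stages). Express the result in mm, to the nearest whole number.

initial: 0.33 × 2.36 × 40 = 31.15 mm
mid-season: 1.10 × 5.14 × 40 = 226.16 mm
late-season: 0.28 × 2.20 × 50 = 30.80 mm
Seasonal total = 288.11 mm

288 mm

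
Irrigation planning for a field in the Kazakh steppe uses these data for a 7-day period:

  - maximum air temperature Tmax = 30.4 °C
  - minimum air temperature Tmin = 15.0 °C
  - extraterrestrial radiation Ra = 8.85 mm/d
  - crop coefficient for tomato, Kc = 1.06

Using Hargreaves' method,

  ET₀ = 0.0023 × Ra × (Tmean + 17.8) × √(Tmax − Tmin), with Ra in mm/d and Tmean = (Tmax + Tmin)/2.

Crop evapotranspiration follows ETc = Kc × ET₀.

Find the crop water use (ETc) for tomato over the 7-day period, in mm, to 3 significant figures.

24.0 mm

Tmean = (30.4 + 15.0)/2 = 22.70 °C
ET₀ = 0.0023 × 8.85 × (22.70 + 17.8) × √15.4 = 0.0023 × 8.85 × 40.50 × 3.9243 = 3.2351 mm/d
ETc = Kc × ET₀ = 1.06 × 3.2351 = 3.4292 mm/d
Over 7 days: 3.4292 × 7 = 24.004 mm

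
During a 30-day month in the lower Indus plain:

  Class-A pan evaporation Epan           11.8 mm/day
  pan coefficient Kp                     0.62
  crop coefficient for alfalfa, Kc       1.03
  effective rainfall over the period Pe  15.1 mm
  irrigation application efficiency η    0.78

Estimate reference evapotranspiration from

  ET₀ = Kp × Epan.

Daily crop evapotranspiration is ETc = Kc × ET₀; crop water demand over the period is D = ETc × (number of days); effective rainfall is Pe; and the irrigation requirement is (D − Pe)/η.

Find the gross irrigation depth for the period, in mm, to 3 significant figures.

270 mm

ET₀ = 0.62 × 11.8 = 7.3160 mm/d
ETc = Kc × ET₀ = 1.03 × 7.3160 = 7.5355 mm/d
Crop demand D = ETc × 30 d = 7.5355 × 30 = 226.065 mm
D − Pe = 226.065 − 15.1 = 210.965 mm
Gross irrigation = 210.965 / 0.78 = 270.468 mm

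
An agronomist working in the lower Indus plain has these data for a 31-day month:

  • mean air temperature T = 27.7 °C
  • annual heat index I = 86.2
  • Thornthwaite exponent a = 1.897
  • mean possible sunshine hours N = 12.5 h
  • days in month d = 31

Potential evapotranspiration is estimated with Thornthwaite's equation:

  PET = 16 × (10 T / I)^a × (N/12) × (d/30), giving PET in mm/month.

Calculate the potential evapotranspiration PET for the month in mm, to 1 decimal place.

157.7 mm

10T/I = 10 × 27.7 / 86.2 = 3.2135
(10T/I)^a = 3.2135^1.897 = 9.1567
Uncorrected PET = 16 × 9.1567 = 146.507 mm
Correction = (N/12)(d/30) = (12.5/12)(31/30) = 1.0764
PET = 146.507 × 1.0764 = 157.700 mm/month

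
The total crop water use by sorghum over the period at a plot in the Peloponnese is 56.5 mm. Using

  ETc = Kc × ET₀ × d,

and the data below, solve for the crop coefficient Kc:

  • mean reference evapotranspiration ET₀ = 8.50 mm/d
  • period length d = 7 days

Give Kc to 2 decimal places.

0.95

ETc = Kc × ET₀ × d  ⇒  Kc = ETc / (ET₀ × d)
Kc = 56.5 / (8.50 × 7) = 56.5 / 59.50 = 0.9496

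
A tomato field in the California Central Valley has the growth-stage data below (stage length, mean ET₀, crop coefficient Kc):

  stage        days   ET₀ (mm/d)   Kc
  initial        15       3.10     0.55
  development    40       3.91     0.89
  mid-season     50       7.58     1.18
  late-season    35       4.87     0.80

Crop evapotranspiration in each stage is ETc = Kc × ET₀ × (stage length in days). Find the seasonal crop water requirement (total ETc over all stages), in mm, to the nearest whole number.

initial: 0.55 × 3.10 × 15 = 25.58 mm
development: 0.89 × 3.91 × 40 = 139.20 mm
mid-season: 1.18 × 7.58 × 50 = 447.22 mm
late-season: 0.80 × 4.87 × 35 = 136.36 mm
Seasonal total = 748.36 mm

748 mm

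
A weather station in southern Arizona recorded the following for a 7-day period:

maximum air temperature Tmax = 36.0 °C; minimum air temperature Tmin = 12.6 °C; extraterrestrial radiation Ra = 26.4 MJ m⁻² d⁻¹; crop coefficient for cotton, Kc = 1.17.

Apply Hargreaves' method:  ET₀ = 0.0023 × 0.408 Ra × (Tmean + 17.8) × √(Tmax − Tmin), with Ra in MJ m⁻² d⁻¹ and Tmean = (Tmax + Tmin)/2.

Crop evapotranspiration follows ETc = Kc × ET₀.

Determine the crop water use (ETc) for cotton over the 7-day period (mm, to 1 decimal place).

41.3 mm

Tmean = (36.0 + 12.6)/2 = 24.30 °C
0.408 Ra = 0.408 × 26.4 = 10.7712 mm/d equivalent
ET₀ = 0.0023 × 10.7712 × (24.30 + 17.8) × √23.4 = 0.0023 × 10.7712 × 42.10 × 4.8374 = 5.0453 mm/d
ETc = Kc × ET₀ = 1.17 × 5.0453 = 5.9030 mm/d
Over 7 days: 5.9030 × 7 = 41.321 mm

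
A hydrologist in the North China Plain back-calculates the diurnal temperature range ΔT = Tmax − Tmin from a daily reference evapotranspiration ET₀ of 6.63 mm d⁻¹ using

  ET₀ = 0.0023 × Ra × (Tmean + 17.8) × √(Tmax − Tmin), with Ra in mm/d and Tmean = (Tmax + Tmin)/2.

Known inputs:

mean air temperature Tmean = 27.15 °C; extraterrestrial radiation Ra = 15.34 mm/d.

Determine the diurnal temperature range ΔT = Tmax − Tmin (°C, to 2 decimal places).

17.48 °C

√ΔT = ET₀ / [0.0023 × Ra × (Tmean+17.8)] = 6.63 / (0.0023 × 15.34 × 44.95) = 4.1805
ΔT = 4.1805² = 17.477 °C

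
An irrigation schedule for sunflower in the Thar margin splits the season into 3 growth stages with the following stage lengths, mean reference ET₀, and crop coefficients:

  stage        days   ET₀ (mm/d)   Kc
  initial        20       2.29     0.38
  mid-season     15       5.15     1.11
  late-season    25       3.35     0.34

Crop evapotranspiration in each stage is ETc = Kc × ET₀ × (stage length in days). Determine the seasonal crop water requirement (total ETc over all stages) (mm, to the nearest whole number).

initial: 0.38 × 2.29 × 20 = 17.40 mm
mid-season: 1.11 × 5.15 × 15 = 85.75 mm
late-season: 0.34 × 3.35 × 25 = 28.48 mm
Seasonal total = 131.63 mm

132 mm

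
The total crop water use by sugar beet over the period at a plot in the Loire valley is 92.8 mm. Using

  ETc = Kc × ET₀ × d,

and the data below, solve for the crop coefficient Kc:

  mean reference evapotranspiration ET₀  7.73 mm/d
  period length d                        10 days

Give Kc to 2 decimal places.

1.20

ETc = Kc × ET₀ × d  ⇒  Kc = ETc / (ET₀ × d)
Kc = 92.8 / (7.73 × 10) = 92.8 / 77.30 = 1.2005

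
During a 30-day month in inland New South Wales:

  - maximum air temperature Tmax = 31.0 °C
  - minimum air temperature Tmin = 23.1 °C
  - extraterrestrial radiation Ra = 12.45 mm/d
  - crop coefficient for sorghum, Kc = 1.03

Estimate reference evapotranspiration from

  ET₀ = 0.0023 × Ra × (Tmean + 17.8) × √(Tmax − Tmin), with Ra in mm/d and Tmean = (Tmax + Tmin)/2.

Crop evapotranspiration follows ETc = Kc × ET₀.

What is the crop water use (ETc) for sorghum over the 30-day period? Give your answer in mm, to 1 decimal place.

Tmean = (31.0 + 23.1)/2 = 27.05 °C
ET₀ = 0.0023 × 12.45 × (27.05 + 17.8) × √7.9 = 0.0023 × 12.45 × 44.85 × 2.8107 = 3.6097 mm/d
ETc = Kc × ET₀ = 1.03 × 3.6097 = 3.7180 mm/d
Over 30 days: 3.7180 × 30 = 111.540 mm

111.5 mm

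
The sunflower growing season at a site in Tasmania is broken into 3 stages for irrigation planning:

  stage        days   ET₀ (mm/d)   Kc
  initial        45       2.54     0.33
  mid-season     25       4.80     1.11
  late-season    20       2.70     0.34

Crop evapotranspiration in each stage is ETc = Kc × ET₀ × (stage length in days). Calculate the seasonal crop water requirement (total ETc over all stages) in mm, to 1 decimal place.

189.3 mm

initial: 0.33 × 2.54 × 45 = 37.72 mm
mid-season: 1.11 × 4.80 × 25 = 133.20 mm
late-season: 0.34 × 2.70 × 20 = 18.36 mm
Seasonal total = 189.28 mm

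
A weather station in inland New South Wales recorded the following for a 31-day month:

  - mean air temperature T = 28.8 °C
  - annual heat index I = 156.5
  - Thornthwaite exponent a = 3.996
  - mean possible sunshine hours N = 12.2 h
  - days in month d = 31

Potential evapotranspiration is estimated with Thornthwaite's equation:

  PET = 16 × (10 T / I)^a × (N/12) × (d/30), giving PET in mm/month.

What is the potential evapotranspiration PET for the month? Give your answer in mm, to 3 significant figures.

192 mm

10T/I = 10 × 28.8 / 156.5 = 1.8403
(10T/I)^a = 1.8403^3.996 = 11.4418
Uncorrected PET = 16 × 11.4418 = 183.069 mm
Correction = (N/12)(d/30) = (12.2/12)(31/30) = 1.0506
PET = 183.069 × 1.0506 = 192.332 mm/month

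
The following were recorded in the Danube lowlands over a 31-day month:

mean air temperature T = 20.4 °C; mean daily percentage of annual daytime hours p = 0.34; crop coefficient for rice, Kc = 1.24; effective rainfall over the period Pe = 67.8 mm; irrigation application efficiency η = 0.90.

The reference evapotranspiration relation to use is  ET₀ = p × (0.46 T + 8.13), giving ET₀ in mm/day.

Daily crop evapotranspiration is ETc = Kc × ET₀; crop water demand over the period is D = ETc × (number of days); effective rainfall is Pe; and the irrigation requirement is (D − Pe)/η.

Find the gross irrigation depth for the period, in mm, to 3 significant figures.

179 mm

ET₀ = 0.34 × (0.46 × 20.4 + 8.13) = 0.34 × 17.514 = 5.9548 mm/d
ETc = Kc × ET₀ = 1.24 × 5.9548 = 7.3840 mm/d
Crop demand D = ETc × 31 d = 7.3840 × 31 = 228.904 mm
D − Pe = 228.904 − 67.8 = 161.104 mm
Gross irrigation = 161.104 / 0.90 = 179.004 mm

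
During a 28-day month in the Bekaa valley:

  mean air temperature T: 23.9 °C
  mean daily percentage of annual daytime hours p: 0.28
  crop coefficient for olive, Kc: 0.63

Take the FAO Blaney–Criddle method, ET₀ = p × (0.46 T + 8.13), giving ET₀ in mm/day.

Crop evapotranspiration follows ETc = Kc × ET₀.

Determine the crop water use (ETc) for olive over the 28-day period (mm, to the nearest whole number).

ET₀ = 0.28 × (0.46 × 23.9 + 8.13) = 0.28 × 19.124 = 5.3547 mm/d
ETc = Kc × ET₀ = 0.63 × 5.3547 = 3.3735 mm/d
Over 28 days: 3.3735 × 28 = 94.458 mm

94 mm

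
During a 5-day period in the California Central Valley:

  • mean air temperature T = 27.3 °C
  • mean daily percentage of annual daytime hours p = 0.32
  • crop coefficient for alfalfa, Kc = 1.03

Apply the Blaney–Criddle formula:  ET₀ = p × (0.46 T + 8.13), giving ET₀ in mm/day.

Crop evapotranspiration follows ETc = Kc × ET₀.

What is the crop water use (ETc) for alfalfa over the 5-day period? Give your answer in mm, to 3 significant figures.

34.1 mm

ET₀ = 0.32 × (0.46 × 27.3 + 8.13) = 0.32 × 20.688 = 6.6202 mm/d
ETc = Kc × ET₀ = 1.03 × 6.6202 = 6.8188 mm/d
Over 5 days: 6.8188 × 5 = 34.094 mm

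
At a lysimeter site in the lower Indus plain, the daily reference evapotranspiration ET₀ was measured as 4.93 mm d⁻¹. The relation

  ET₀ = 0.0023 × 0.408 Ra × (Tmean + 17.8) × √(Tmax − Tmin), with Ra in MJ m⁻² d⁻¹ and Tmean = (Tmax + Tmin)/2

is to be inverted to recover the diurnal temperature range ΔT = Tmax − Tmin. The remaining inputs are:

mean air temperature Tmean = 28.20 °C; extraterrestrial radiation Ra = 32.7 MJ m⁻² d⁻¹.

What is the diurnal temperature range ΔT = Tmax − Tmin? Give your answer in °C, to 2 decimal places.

√ΔT = ET₀ / [0.0023 × 0.408 × Ra × (Tmean+17.8)] = 4.93 / (0.0023 × 13.3416 × 46.00) = 3.4926
ΔT = 3.4926² = 12.198 °C

12.20 °C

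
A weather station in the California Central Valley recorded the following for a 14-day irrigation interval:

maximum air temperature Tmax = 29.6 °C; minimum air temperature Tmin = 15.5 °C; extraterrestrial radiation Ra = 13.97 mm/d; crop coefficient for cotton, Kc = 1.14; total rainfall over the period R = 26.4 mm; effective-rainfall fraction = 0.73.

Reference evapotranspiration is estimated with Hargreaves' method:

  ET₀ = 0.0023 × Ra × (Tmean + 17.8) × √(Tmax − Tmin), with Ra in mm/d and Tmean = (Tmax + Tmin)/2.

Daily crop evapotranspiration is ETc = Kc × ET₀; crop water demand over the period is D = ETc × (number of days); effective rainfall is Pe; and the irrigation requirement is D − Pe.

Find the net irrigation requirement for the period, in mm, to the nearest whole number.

Tmean = (29.6 + 15.5)/2 = 22.55 °C
ET₀ = 0.0023 × 13.97 × (22.55 + 17.8) × √14.1 = 0.0023 × 13.97 × 40.35 × 3.7550 = 4.8683 mm/d
ETc = Kc × ET₀ = 1.14 × 4.8683 = 5.5499 mm/d
Crop demand D = ETc × 14 d = 5.5499 × 14 = 77.699 mm
Pe = 0.73 × 26.4 = 19.272 mm
D − Pe = 77.699 − 19.272 = 58.427 mm

58 mm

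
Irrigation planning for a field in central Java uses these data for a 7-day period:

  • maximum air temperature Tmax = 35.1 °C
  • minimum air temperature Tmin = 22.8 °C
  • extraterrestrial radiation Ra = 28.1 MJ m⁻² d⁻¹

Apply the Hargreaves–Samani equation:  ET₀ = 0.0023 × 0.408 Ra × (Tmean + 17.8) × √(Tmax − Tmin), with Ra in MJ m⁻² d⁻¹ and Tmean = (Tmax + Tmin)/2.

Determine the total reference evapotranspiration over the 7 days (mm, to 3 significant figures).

30.3 mm

Tmean = (35.1 + 22.8)/2 = 28.95 °C
0.408 Ra = 0.408 × 28.1 = 11.4648 mm/d equivalent
ET₀ = 0.0023 × 11.4648 × (28.95 + 17.8) × √12.3 = 0.0023 × 11.4648 × 46.75 × 3.5071 = 4.3234 mm/d
Over 7 days: 4.3234 × 7 = 30.264 mm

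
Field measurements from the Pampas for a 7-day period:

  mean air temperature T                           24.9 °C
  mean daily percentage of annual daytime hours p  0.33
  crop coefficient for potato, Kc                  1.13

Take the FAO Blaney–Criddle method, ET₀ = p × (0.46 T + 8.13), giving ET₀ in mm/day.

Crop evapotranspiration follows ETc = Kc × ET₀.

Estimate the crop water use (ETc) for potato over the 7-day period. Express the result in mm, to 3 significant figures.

ET₀ = 0.33 × (0.46 × 24.9 + 8.13) = 0.33 × 19.584 = 6.4627 mm/d
ETc = Kc × ET₀ = 1.13 × 6.4627 = 7.3029 mm/d
Over 7 days: 7.3029 × 7 = 51.120 mm

51.1 mm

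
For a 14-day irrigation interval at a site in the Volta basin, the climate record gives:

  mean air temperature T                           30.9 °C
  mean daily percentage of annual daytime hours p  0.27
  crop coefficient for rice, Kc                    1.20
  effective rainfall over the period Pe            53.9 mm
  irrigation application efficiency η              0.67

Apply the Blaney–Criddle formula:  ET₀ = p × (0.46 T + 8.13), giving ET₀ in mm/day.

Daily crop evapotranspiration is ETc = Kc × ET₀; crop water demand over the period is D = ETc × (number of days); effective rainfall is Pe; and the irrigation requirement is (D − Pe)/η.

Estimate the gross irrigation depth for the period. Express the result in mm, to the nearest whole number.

ET₀ = 0.27 × (0.46 × 30.9 + 8.13) = 0.27 × 22.344 = 6.0329 mm/d
ETc = Kc × ET₀ = 1.20 × 6.0329 = 7.2395 mm/d
Crop demand D = ETc × 14 d = 7.2395 × 14 = 101.353 mm
D − Pe = 101.353 − 53.9 = 47.453 mm
Gross irrigation = 47.453 / 0.67 = 70.825 mm

71 mm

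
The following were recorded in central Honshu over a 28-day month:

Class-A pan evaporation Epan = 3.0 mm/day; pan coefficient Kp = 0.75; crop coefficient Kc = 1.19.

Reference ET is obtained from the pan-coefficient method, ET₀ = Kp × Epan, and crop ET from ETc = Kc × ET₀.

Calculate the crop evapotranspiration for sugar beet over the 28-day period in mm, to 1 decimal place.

75.0 mm

ET₀ = 0.75 × 3.0 = 2.2500 mm/d
ETc = Kc × ET₀ = 1.19 × 2.2500 = 2.6775 mm/d
Over 28 days: 2.6775 × 28 = 74.970 mm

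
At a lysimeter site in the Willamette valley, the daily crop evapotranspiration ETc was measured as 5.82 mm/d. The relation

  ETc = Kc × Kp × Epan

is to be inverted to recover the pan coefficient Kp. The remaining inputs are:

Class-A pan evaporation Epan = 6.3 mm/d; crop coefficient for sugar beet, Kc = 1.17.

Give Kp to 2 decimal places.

ETc = Kc × Kp × Epan  ⇒  Kp = ETc / (Kc × Epan)
Kp = 5.82 / (1.17 × 6.3) = 5.82 / 7.371 = 0.7896

0.79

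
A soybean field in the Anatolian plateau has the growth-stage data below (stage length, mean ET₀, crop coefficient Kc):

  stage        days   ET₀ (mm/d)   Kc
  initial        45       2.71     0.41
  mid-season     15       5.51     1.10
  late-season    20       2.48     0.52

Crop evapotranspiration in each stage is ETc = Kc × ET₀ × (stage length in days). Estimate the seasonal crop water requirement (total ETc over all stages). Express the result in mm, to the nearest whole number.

initial: 0.41 × 2.71 × 45 = 50.00 mm
mid-season: 1.10 × 5.51 × 15 = 90.92 mm
late-season: 0.52 × 2.48 × 20 = 25.79 mm
Seasonal total = 166.71 mm

167 mm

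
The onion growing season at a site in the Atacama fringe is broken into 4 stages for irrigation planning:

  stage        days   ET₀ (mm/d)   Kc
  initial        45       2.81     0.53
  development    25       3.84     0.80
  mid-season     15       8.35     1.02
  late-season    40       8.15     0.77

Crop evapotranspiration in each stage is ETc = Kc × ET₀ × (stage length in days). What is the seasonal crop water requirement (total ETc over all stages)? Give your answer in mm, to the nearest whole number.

523 mm

initial: 0.53 × 2.81 × 45 = 67.02 mm
development: 0.80 × 3.84 × 25 = 76.80 mm
mid-season: 1.02 × 8.35 × 15 = 127.76 mm
late-season: 0.77 × 8.15 × 40 = 251.02 mm
Seasonal total = 522.60 mm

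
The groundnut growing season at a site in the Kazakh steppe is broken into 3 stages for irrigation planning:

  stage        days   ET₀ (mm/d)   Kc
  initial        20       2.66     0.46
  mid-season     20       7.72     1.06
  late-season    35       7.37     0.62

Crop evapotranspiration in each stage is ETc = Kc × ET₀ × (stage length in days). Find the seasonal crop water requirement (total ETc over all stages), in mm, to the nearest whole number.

initial: 0.46 × 2.66 × 20 = 24.47 mm
mid-season: 1.06 × 7.72 × 20 = 163.66 mm
late-season: 0.62 × 7.37 × 35 = 159.93 mm
Seasonal total = 348.06 mm

348 mm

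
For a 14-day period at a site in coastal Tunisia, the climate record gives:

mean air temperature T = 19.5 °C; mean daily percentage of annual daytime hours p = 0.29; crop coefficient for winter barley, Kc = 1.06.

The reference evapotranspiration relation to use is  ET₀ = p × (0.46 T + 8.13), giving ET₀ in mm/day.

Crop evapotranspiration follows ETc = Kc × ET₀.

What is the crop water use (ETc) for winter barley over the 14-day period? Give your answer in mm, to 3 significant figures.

73.6 mm

ET₀ = 0.29 × (0.46 × 19.5 + 8.13) = 0.29 × 17.100 = 4.9590 mm/d
ETc = Kc × ET₀ = 1.06 × 4.9590 = 5.2565 mm/d
Over 14 days: 5.2565 × 14 = 73.591 mm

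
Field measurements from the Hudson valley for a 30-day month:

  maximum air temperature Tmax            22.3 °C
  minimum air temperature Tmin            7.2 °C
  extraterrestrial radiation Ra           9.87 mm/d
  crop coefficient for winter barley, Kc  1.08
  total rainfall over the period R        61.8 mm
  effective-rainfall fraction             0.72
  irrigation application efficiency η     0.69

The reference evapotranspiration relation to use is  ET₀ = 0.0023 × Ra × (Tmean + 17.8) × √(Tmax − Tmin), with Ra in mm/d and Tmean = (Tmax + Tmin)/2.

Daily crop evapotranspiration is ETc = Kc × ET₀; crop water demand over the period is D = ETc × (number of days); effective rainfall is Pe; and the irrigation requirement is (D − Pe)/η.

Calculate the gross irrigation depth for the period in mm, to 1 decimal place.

70.3 mm

Tmean = (22.3 + 7.2)/2 = 14.75 °C
ET₀ = 0.0023 × 9.87 × (14.75 + 17.8) × √15.1 = 0.0023 × 9.87 × 32.55 × 3.8859 = 2.8714 mm/d
ETc = Kc × ET₀ = 1.08 × 2.8714 = 3.1011 mm/d
Crop demand D = ETc × 30 d = 3.1011 × 30 = 93.033 mm
Pe = 0.72 × 61.8 = 44.496 mm
D − Pe = 93.033 − 44.496 = 48.537 mm
Gross irrigation = 48.537 / 0.69 = 70.343 mm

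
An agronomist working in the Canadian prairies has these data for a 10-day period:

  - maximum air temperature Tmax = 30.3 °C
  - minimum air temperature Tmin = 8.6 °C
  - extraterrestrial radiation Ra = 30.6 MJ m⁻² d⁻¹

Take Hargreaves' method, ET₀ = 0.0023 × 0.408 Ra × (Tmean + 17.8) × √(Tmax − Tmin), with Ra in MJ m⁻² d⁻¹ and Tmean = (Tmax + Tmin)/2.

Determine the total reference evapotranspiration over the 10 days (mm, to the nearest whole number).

50 mm

Tmean = (30.3 + 8.6)/2 = 19.45 °C
0.408 Ra = 0.408 × 30.6 = 12.4848 mm/d equivalent
ET₀ = 0.0023 × 12.4848 × (19.45 + 17.8) × √21.7 = 0.0023 × 12.4848 × 37.25 × 4.6583 = 4.9827 mm/d
Over 10 days: 4.9827 × 10 = 49.827 mm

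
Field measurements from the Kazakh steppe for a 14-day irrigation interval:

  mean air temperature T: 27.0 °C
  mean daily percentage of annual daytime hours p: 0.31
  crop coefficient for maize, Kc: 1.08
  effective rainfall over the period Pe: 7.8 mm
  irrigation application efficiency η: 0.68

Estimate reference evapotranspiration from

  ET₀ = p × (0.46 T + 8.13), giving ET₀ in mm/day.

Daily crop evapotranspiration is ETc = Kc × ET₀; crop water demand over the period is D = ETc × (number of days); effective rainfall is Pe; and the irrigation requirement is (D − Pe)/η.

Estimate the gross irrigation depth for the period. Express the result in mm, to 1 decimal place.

130.2 mm

ET₀ = 0.31 × (0.46 × 27.0 + 8.13) = 0.31 × 20.550 = 6.3705 mm/d
ETc = Kc × ET₀ = 1.08 × 6.3705 = 6.8801 mm/d
Crop demand D = ETc × 14 d = 6.8801 × 14 = 96.321 mm
D − Pe = 96.321 − 7.8 = 88.521 mm
Gross irrigation = 88.521 / 0.68 = 130.178 mm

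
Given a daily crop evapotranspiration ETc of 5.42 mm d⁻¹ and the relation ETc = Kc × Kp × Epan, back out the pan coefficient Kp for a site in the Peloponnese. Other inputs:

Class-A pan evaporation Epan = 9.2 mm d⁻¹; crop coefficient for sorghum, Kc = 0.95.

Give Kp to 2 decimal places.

0.62

ETc = Kc × Kp × Epan  ⇒  Kp = ETc / (Kc × Epan)
Kp = 5.42 / (0.95 × 9.2) = 5.42 / 8.740 = 0.6201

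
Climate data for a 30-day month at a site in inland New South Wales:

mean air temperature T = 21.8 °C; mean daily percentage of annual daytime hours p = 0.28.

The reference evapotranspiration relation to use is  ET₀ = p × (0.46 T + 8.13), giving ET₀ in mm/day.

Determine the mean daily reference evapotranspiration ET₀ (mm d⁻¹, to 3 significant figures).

ET₀ = 0.28 × (0.46 × 21.8 + 8.13) = 0.28 × 18.158 = 5.0842 mm/d

5.08 mm d⁻¹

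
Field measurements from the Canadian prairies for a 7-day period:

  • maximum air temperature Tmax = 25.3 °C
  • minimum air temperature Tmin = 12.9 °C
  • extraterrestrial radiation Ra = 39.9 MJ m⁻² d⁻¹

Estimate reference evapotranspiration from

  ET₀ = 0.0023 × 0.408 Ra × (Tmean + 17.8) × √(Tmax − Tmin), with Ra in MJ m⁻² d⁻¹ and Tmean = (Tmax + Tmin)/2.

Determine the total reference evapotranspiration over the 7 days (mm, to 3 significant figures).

34.1 mm

Tmean = (25.3 + 12.9)/2 = 19.10 °C
0.408 Ra = 0.408 × 39.9 = 16.2792 mm/d equivalent
ET₀ = 0.0023 × 16.2792 × (19.10 + 17.8) × √12.4 = 0.0023 × 16.2792 × 36.90 × 3.5214 = 4.8652 mm/d
Over 7 days: 4.8652 × 7 = 34.056 mm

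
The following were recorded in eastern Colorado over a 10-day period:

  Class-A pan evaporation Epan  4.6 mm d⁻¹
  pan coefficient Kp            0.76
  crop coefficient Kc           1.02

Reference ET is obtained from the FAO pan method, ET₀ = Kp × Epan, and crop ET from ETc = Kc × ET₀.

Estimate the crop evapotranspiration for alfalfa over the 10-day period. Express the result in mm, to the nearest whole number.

ET₀ = 0.76 × 4.6 = 3.4960 mm/d
ETc = Kc × ET₀ = 1.02 × 3.4960 = 3.5659 mm/d
Over 10 days: 3.5659 × 10 = 35.659 mm

36 mm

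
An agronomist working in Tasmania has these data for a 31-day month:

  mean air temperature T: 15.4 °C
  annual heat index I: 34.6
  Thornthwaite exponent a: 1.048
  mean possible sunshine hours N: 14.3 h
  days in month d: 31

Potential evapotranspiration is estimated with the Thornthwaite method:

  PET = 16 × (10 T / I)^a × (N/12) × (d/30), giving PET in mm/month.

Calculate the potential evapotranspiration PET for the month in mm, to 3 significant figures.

94.2 mm

10T/I = 10 × 15.4 / 34.6 = 4.4509
(10T/I)^a = 4.4509^1.048 = 4.7816
Uncorrected PET = 16 × 4.7816 = 76.506 mm
Correction = (N/12)(d/30) = (14.3/12)(31/30) = 1.2314
PET = 76.506 × 1.2314 = 94.209 mm/month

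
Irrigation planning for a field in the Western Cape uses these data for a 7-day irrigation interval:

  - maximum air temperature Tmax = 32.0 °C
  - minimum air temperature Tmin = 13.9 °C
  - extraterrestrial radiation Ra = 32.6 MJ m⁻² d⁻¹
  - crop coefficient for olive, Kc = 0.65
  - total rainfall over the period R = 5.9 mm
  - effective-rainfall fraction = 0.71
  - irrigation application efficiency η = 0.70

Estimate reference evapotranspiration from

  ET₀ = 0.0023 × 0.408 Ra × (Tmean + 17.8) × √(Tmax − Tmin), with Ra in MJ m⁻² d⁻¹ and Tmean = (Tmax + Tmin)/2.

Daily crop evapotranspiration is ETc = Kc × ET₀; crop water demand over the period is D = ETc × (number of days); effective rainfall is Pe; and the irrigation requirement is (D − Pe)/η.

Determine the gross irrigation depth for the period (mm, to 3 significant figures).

Tmean = (32.0 + 13.9)/2 = 22.95 °C
0.408 Ra = 0.408 × 32.6 = 13.3008 mm/d equivalent
ET₀ = 0.0023 × 13.3008 × (22.95 + 17.8) × √18.1 = 0.0023 × 13.3008 × 40.75 × 4.2544 = 5.3036 mm/d
ETc = Kc × ET₀ = 0.65 × 5.3036 = 3.4473 mm/d
Crop demand D = ETc × 7 d = 3.4473 × 7 = 24.131 mm
Pe = 0.71 × 5.9 = 4.189 mm
D − Pe = 24.131 − 4.189 = 19.942 mm
Gross irrigation = 19.942 / 0.70 = 28.489 mm

28.5 mm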